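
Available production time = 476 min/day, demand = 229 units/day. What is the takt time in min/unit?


Formula: Takt Time = Available Production Time / Customer Demand
Takt = 476 min/day / 229 units/day
Takt = 2.08 min/unit

2.08 min/unit


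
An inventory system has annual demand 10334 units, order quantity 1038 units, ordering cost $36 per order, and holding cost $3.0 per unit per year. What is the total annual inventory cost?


TC = 10334/1038 * 36 + 1038/2 * 3.0

$1915.40


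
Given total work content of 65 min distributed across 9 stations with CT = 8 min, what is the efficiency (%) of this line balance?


Formula: Efficiency = Sum of Task Times / (N_stations * CT) * 100
Total station capacity = 9 stations * 8 min = 72 min
Efficiency = 65 / 72 * 100 = 90.3%

90.3%


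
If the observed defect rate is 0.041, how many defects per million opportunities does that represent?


DPMO = defect_rate * 1000000 = 0.041 * 1000000

41000


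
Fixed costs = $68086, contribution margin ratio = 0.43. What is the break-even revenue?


Formula: BER = Fixed Costs / Contribution Margin Ratio
BER = $68086 / 0.43
BER = $158339.53 (to the nearest cent)

$158339.53


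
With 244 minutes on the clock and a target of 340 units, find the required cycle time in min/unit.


Formula: CT = Available Time / Number of Units
CT = 244 min / 340 units
CT = 0.72 min/unit

0.72 min/unit


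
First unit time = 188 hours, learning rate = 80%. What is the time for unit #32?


Formula: T_n = T_1 * (learning_rate)^(log2(n)) where learning_rate = rate/100
Doublings = log2(32) = 5
T_n = 188 * 0.8^5
T_n = 188 * 0.3277 = 61.6 hours

61.6 hours


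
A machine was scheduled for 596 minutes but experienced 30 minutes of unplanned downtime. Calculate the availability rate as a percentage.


Formula: Availability = (Planned Time - Downtime) / Planned Time * 100
Uptime = 596 - 30 = 566 min
Availability = 566 / 596 * 100 = 95.0%

95.0%


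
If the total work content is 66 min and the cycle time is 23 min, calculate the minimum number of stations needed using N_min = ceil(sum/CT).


Formula: N_min = ceil(Sum of Task Times / Cycle Time)
N_min = ceil(66 min / 23 min) = ceil(2.8696)
N_min = 3 stations

3


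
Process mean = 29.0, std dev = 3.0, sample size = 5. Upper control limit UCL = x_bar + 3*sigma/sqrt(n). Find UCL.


UCL = 29.0 + 3 * 3.0 / sqrt(5)

33.02


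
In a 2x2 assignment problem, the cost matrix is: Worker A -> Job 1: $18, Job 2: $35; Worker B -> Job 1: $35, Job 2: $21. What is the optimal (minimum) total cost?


Option 1: A->1 + B->2 = $18 + $21 = $39
Option 2: A->2 + B->1 = $35 + $35 = $70
Min cost = min($39, $70) = $39

$39


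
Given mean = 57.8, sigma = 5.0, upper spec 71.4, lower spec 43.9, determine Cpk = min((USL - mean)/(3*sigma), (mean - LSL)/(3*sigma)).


Cpu = (71.4 - 57.8) / (3 * 5.0) = 0.91
Cpl = (57.8 - 43.9) / (3 * 5.0) = 0.93
Cpk = min(0.91, 0.93) = 0.91

0.91


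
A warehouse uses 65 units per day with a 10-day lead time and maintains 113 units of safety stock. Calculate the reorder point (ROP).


Formula: ROP = (Daily Demand * Lead Time) + Safety Stock
Demand during lead time = 65 * 10 = 650 units
ROP = 650 + 113 = 763 units

763 units


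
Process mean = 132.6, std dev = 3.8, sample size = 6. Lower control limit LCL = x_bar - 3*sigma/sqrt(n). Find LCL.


LCL = 132.6 - 3 * 3.8 / sqrt(6)

127.95


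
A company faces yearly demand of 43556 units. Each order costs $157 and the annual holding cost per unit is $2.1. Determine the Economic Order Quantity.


Formula: EOQ = sqrt(2 * D * S / H)
Numerator: 2 * 43556 * 157 = 13676584
2DS/H = 13676584 / 2.1 = 6512659.0
EOQ = sqrt(6512659.0) = 2552.0 units

2552.0 units


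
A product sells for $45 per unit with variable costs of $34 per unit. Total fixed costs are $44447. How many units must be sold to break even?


Formula: BEQ = Fixed Costs / (Price - Variable Cost)
Contribution margin = $45 - $34 = $11/unit
BEQ = ceil($44447 / $11/unit) = ceil(4040.64) = 4041 units

4041 units


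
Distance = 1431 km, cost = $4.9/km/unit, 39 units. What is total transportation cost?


TC = dist * cost * units = 1431 * 4.9 * 39 = $273464.10

$273464.10


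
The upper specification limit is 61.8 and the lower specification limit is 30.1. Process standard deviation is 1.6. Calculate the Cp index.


Cp = (61.8 - 30.1) / (6 * 1.6)

3.3


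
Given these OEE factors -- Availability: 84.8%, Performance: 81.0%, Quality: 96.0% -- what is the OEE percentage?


Formula: OEE = Availability * Performance * Quality / 10000
A * P = 84.8% * 81.0% / 100 = 68.69%
OEE = 68.69% * 96.0% / 100 = 65.9%

65.9%


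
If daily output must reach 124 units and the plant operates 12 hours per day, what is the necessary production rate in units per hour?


Formula: Production Rate = Daily Demand / Available Hours
Rate = 124 units/day / 12 hours/day
Rate = 10.3 units/hour

10.3 units/hour


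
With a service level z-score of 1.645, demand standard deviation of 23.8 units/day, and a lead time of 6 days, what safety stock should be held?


Formula: SS = z * sigma_d * sqrt(LT)
sqrt(LT) = sqrt(6) = 2.4495
SS = 1.645 * 23.8 * 2.4495
SS = 95.9 units

95.9 units


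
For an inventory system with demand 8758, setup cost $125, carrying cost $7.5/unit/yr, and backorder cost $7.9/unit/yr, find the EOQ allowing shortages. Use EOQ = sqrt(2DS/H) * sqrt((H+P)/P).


Formula: EOQ* = sqrt(2DS/H) * sqrt((H+P)/P)
Base EOQ = sqrt(2*8758*125/7.5) = 540.31 units
Correction = sqrt((7.5+7.9)/7.9) = 1.3962
EOQ* = 540.31 * 1.3962 = 754.4 units

754.4 units


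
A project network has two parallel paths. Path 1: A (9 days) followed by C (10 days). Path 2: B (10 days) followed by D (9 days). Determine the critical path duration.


Path 1 = 9 + 10 = 19 days
Path 2 = 10 + 9 = 19 days
Duration = max(19, 19) = 19 days

19 days


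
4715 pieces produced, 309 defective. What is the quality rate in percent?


Formula: Quality Rate = Good Pieces / Total Pieces * 100
Good pieces = 4715 - 309 = 4406
QR = 4406 / 4715 * 100 = 93.4%

93.4%


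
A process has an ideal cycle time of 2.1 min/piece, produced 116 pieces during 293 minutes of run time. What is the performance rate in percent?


Formula: Performance = (Ideal CT * Total Count) / Run Time * 100
Ideal output time = 2.1 * 116 = 243.6 min
Performance = 243.6 / 293 * 100 = 83.1%

83.1%


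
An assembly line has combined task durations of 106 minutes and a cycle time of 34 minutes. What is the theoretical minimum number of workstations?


Formula: N_min = ceil(Sum of Task Times / Cycle Time)
N_min = ceil(106 min / 34 min) = ceil(3.1176)
N_min = 4 stations

4


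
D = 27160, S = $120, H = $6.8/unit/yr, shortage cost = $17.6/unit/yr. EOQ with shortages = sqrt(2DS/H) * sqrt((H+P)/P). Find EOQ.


Formula: EOQ* = sqrt(2DS/H) * sqrt((H+P)/P)
Base EOQ = sqrt(2*27160*120/6.8) = 979.08 units
Correction = sqrt((6.8+17.6)/17.6) = 1.17744
EOQ* = 979.08 * 1.17744 = 1152.8 units

1152.8 units


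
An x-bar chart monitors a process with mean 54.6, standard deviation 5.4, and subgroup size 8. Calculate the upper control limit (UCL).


UCL = 54.6 + 3 * 5.4 / sqrt(8)

60.33


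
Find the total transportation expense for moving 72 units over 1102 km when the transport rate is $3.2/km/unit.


TC = dist * cost * units = 1102 * 3.2 * 72 = $253900.80

$253900.80


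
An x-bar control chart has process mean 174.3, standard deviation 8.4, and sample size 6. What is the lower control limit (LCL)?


LCL = 174.3 - 3 * 8.4 / sqrt(6)

164.01


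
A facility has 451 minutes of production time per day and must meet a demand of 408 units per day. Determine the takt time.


Formula: Takt Time = Available Production Time / Customer Demand
Takt = 451 min/day / 408 units/day
Takt = 1.11 min/unit

1.11 min/unit


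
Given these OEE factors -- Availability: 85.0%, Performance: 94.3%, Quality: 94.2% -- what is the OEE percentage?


Formula: OEE = Availability * Performance * Quality / 10000
A * P = 85.0% * 94.3% / 100 = 80.16%
OEE = 80.16% * 94.2% / 100 = 75.5%

75.5%


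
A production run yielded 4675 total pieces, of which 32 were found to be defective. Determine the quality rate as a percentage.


Formula: Quality Rate = Good Pieces / Total Pieces * 100
Good pieces = 4675 - 32 = 4643
QR = 4643 / 4675 * 100 = 99.3%

99.3%


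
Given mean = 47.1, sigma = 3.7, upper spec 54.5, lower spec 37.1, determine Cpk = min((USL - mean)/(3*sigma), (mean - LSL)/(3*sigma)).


Cpu = (54.5 - 47.1) / (3 * 3.7) = 0.67
Cpl = (47.1 - 37.1) / (3 * 3.7) = 0.9
Cpk = min(0.67, 0.9) = 0.67

0.67


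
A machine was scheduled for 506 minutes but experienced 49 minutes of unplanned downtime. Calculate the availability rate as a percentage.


Formula: Availability = (Planned Time - Downtime) / Planned Time * 100
Uptime = 506 - 49 = 457 min
Availability = 457 / 506 * 100 = 90.3%

90.3%


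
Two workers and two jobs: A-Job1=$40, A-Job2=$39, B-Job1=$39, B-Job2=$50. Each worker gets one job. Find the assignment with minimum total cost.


Option 1: A->1 + B->2 = $40 + $50 = $90
Option 2: A->2 + B->1 = $39 + $39 = $78
Min cost = min($90, $78) = $78

$78


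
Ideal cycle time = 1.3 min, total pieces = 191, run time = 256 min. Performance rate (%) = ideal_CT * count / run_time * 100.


Formula: Performance = (Ideal CT * Total Count) / Run Time * 100
Ideal output time = 1.3 * 191 = 248.3 min
Performance = 248.3 / 256 * 100 = 97.0%

97.0%


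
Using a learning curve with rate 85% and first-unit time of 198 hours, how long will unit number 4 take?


Formula: T_n = T_1 * (learning_rate)^(log2(n)) where learning_rate = rate/100
Doublings = log2(4) = 2
T_n = 198 * 0.85^2
T_n = 198 * 0.7225 = 143.1 hours

143.1 hours


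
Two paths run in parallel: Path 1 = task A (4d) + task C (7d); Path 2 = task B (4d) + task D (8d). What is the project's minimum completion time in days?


Path 1 = 4 + 7 = 11 days
Path 2 = 4 + 8 = 12 days
Duration = max(11, 12) = 12 days

12 days


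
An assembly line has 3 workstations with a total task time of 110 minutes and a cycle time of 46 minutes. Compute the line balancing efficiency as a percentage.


Formula: Efficiency = Sum of Task Times / (N_stations * CT) * 100
Total station capacity = 3 stations * 46 min = 138 min
Efficiency = 110 / 138 * 100 = 79.7%

79.7%


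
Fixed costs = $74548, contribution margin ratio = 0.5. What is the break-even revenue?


Formula: BER = Fixed Costs / Contribution Margin Ratio
BER = $74548 / 0.5
BER = $149096.00 (to the nearest cent)

$149096.00


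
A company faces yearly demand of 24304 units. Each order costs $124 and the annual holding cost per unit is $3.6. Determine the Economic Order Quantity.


Formula: EOQ = sqrt(2 * D * S / H)
Numerator: 2 * 24304 * 124 = 6027392
2DS/H = 6027392 / 3.6 = 1674275.6
EOQ = sqrt(1674275.6) = 1293.9 units

1293.9 units


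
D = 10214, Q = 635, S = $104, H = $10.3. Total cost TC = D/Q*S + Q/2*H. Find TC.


TC = 10214/635 * 104 + 635/2 * 10.3

$4943.09


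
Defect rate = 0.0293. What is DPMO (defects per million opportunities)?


DPMO = defect_rate * 1000000 = 0.0293 * 1000000

29300


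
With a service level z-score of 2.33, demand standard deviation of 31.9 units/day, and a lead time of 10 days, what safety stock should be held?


Formula: SS = z * sigma_d * sqrt(LT)
sqrt(LT) = sqrt(10) = 3.1623
SS = 2.33 * 31.9 * 3.1623
SS = 235.0 units

235.0 units


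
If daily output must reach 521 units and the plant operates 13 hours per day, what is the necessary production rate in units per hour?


Formula: Production Rate = Daily Demand / Available Hours
Rate = 521 units/day / 13 hours/day
Rate = 40.1 units/hour

40.1 units/hour


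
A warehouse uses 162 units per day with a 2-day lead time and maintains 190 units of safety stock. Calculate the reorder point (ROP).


Formula: ROP = (Daily Demand * Lead Time) + Safety Stock
Demand during lead time = 162 * 2 = 324 units
ROP = 324 + 190 = 514 units

514 units


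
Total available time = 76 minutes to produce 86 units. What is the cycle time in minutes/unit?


Formula: CT = Available Time / Number of Units
CT = 76 min / 86 units
CT = 0.88 min/unit

0.88 min/unit


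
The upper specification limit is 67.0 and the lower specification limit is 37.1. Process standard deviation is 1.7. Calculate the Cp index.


Cp = (67.0 - 37.1) / (6 * 1.7)

2.93


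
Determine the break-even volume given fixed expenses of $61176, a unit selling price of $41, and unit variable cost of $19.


Formula: BEQ = Fixed Costs / (Price - Variable Cost)
Contribution margin = $41 - $19 = $22/unit
BEQ = ceil($61176 / $22/unit) = ceil(2780.73) = 2781 units

2781 units


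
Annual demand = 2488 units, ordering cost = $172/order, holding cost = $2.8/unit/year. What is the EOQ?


Formula: EOQ = sqrt(2 * D * S / H)
Numerator: 2 * 2488 * 172 = 855872
2DS/H = 855872 / 2.8 = 305668.6
EOQ = sqrt(305668.6) = 552.9 units

552.9 units


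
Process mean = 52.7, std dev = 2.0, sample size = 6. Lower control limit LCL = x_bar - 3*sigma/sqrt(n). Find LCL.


LCL = 52.7 - 3 * 2.0 / sqrt(6)

50.25


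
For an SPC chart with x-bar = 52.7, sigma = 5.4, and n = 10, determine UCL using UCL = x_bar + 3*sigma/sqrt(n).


UCL = 52.7 + 3 * 5.4 / sqrt(10)

57.82


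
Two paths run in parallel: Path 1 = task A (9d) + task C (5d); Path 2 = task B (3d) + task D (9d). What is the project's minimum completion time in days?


Path 1 = 9 + 5 = 14 days
Path 2 = 3 + 9 = 12 days
Duration = max(14, 12) = 14 days

14 days


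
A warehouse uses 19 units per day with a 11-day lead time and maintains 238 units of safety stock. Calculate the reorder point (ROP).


Formula: ROP = (Daily Demand * Lead Time) + Safety Stock
Demand during lead time = 19 * 11 = 209 units
ROP = 209 + 238 = 447 units

447 units


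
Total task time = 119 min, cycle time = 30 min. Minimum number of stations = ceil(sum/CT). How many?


Formula: N_min = ceil(Sum of Task Times / Cycle Time)
N_min = ceil(119 min / 30 min) = ceil(3.9667)
N_min = 4 stations

4


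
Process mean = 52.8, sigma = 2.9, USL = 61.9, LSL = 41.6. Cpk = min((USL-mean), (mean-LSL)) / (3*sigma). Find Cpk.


Cpu = (61.9 - 52.8) / (3 * 2.9) = 1.05
Cpl = (52.8 - 41.6) / (3 * 2.9) = 1.29
Cpk = min(1.05, 1.29) = 1.05

1.05


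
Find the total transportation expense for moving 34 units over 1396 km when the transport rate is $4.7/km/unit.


TC = dist * cost * units = 1396 * 4.7 * 34 = $223080.80

$223080.80


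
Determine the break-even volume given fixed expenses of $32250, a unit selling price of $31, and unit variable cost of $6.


Formula: BEQ = Fixed Costs / (Price - Variable Cost)
Contribution margin = $31 - $6 = $25/unit
BEQ = ceil($32250 / $25/unit) = ceil(1290.0) = 1290 units

1290 units


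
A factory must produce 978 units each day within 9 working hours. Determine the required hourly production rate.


Formula: Production Rate = Daily Demand / Available Hours
Rate = 978 units/day / 9 hours/day
Rate = 108.7 units/hour

108.7 units/hour


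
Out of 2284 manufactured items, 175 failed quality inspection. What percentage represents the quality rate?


Formula: Quality Rate = Good Pieces / Total Pieces * 100
Good pieces = 2284 - 175 = 2109
QR = 2109 / 2284 * 100 = 92.3%

92.3%


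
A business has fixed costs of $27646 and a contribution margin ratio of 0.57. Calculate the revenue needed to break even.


Formula: BER = Fixed Costs / Contribution Margin Ratio
BER = $27646 / 0.57
BER = $48501.75 (to the nearest cent)

$48501.75


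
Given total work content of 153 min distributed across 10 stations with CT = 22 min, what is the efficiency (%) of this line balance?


Formula: Efficiency = Sum of Task Times / (N_stations * CT) * 100
Total station capacity = 10 stations * 22 min = 220 min
Efficiency = 153 / 220 * 100 = 69.5%

69.5%


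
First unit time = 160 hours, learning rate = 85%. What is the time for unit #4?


Formula: T_n = T_1 * (learning_rate)^(log2(n)) where learning_rate = rate/100
Doublings = log2(4) = 2
T_n = 160 * 0.85^2
T_n = 160 * 0.7225 = 115.6 hours

115.6 hours


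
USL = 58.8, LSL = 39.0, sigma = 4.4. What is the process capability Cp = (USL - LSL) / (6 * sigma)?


Cp = (58.8 - 39.0) / (6 * 4.4)

0.75


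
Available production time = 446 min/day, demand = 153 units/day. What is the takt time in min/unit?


Formula: Takt Time = Available Production Time / Customer Demand
Takt = 446 min/day / 153 units/day
Takt = 2.92 min/unit

2.92 min/unit


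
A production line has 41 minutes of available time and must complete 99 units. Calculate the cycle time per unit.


Formula: CT = Available Time / Number of Units
CT = 41 min / 99 units
CT = 0.41 min/unit

0.41 min/unit


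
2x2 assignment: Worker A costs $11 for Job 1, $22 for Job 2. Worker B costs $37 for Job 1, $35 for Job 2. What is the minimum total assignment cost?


Option 1: A->1 + B->2 = $11 + $35 = $46
Option 2: A->2 + B->1 = $22 + $37 = $59
Min cost = min($46, $59) = $46

$46


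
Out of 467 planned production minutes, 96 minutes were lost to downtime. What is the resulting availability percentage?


Formula: Availability = (Planned Time - Downtime) / Planned Time * 100
Uptime = 467 - 96 = 371 min
Availability = 371 / 467 * 100 = 79.4%

79.4%


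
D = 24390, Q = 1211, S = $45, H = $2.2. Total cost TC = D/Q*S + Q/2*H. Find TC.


TC = 24390/1211 * 45 + 1211/2 * 2.2

$2238.42


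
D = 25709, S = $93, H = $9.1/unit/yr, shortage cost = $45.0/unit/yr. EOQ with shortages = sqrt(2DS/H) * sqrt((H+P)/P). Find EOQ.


Formula: EOQ* = sqrt(2DS/H) * sqrt((H+P)/P)
Base EOQ = sqrt(2*25709*93/9.1) = 724.9 units
Correction = sqrt((9.1+45.0)/45.0) = 1.09646
EOQ* = 724.9 * 1.09646 = 794.8 units

794.8 units


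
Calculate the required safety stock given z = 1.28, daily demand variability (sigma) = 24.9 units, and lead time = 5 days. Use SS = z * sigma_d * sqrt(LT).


Formula: SS = z * sigma_d * sqrt(LT)
sqrt(LT) = sqrt(5) = 2.2361
SS = 1.28 * 24.9 * 2.2361
SS = 71.3 units

71.3 units


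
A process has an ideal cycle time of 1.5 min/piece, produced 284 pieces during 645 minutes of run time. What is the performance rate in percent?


Formula: Performance = (Ideal CT * Total Count) / Run Time * 100
Ideal output time = 1.5 * 284 = 426.0 min
Performance = 426.0 / 645 * 100 = 66.0%

66.0%


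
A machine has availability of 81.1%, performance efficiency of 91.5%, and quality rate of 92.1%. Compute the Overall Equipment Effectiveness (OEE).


Formula: OEE = Availability * Performance * Quality / 10000
A * P = 81.1% * 91.5% / 100 = 74.21%
OEE = 74.21% * 92.1% / 100 = 68.3%

68.3%


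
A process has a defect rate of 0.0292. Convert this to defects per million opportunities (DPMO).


DPMO = defect_rate * 1000000 = 0.0292 * 1000000

29200


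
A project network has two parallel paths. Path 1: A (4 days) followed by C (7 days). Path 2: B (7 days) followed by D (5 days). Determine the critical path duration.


Path 1 = 4 + 7 = 11 days
Path 2 = 7 + 5 = 12 days
Duration = max(11, 12) = 12 days

12 days


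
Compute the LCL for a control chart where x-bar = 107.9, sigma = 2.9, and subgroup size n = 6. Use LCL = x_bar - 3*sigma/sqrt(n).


LCL = 107.9 - 3 * 2.9 / sqrt(6)

104.35


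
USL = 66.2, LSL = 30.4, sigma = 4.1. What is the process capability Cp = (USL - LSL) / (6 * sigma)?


Cp = (66.2 - 30.4) / (6 * 4.1)

1.46


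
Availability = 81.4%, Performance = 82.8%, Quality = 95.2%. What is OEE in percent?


Formula: OEE = Availability * Performance * Quality / 10000
A * P = 81.4% * 82.8% / 100 = 67.4%
OEE = 67.4% * 95.2% / 100 = 64.2%

64.2%


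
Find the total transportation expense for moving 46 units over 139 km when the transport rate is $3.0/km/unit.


TC = dist * cost * units = 139 * 3.0 * 46 = $19182.00

$19182.00


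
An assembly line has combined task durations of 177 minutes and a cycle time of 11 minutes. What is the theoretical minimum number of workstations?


Formula: N_min = ceil(Sum of Task Times / Cycle Time)
N_min = ceil(177 min / 11 min) = ceil(16.0909)
N_min = 17 stations

17


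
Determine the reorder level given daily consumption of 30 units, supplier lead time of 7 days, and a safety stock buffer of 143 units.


Formula: ROP = (Daily Demand * Lead Time) + Safety Stock
Demand during lead time = 30 * 7 = 210 units
ROP = 210 + 143 = 353 units

353 units


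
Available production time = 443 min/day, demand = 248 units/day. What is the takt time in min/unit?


Formula: Takt Time = Available Production Time / Customer Demand
Takt = 443 min/day / 248 units/day
Takt = 1.79 min/unit

1.79 min/unit


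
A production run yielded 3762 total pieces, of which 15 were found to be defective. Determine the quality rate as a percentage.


Formula: Quality Rate = Good Pieces / Total Pieces * 100
Good pieces = 3762 - 15 = 3747
QR = 3747 / 3762 * 100 = 99.6%

99.6%


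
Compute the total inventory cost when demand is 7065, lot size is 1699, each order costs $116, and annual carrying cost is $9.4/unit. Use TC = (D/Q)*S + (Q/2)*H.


TC = 7065/1699 * 116 + 1699/2 * 9.4

$8467.67


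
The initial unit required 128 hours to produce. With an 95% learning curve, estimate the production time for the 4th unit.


Formula: T_n = T_1 * (learning_rate)^(log2(n)) where learning_rate = rate/100
Doublings = log2(4) = 2
T_n = 128 * 0.95^2
T_n = 128 * 0.9025 = 115.5 hours

115.5 hours


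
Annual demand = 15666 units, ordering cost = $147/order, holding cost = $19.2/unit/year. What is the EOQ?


Formula: EOQ = sqrt(2 * D * S / H)
Numerator: 2 * 15666 * 147 = 4605804
2DS/H = 4605804 / 19.2 = 239885.6
EOQ = sqrt(239885.6) = 489.8 units

489.8 units


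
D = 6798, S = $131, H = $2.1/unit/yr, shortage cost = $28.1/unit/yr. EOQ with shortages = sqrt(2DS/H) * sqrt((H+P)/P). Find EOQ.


Formula: EOQ* = sqrt(2DS/H) * sqrt((H+P)/P)
Base EOQ = sqrt(2*6798*131/2.1) = 920.94 units
Correction = sqrt((2.1+28.1)/28.1) = 1.03669
EOQ* = 920.94 * 1.03669 = 954.7 units

954.7 units


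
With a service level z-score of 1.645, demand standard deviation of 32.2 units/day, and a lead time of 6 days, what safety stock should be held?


Formula: SS = z * sigma_d * sqrt(LT)
sqrt(LT) = sqrt(6) = 2.4495
SS = 1.645 * 32.2 * 2.4495
SS = 129.7 units

129.7 units


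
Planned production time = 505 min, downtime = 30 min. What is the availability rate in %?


Formula: Availability = (Planned Time - Downtime) / Planned Time * 100
Uptime = 505 - 30 = 475 min
Availability = 475 / 505 * 100 = 94.1%

94.1%


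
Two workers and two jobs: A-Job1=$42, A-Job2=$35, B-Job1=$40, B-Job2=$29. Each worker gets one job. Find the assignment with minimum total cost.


Option 1: A->1 + B->2 = $42 + $29 = $71
Option 2: A->2 + B->1 = $35 + $40 = $75
Min cost = min($71, $75) = $71

$71


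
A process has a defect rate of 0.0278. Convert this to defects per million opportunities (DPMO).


DPMO = defect_rate * 1000000 = 0.0278 * 1000000

27800


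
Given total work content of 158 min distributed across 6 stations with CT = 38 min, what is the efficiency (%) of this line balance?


Formula: Efficiency = Sum of Task Times / (N_stations * CT) * 100
Total station capacity = 6 stations * 38 min = 228 min
Efficiency = 158 / 228 * 100 = 69.3%

69.3%


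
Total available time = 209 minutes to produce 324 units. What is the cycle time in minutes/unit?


Formula: CT = Available Time / Number of Units
CT = 209 min / 324 units
CT = 0.65 min/unit

0.65 min/unit


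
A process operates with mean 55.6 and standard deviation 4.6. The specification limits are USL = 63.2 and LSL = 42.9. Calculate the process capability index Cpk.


Cpu = (63.2 - 55.6) / (3 * 4.6) = 0.55
Cpl = (55.6 - 42.9) / (3 * 4.6) = 0.92
Cpk = min(0.55, 0.92) = 0.55

0.55


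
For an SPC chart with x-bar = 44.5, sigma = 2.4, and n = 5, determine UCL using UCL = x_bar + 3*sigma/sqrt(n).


UCL = 44.5 + 3 * 2.4 / sqrt(5)

47.72


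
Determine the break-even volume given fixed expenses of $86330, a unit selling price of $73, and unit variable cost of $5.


Formula: BEQ = Fixed Costs / (Price - Variable Cost)
Contribution margin = $73 - $5 = $68/unit
BEQ = ceil($86330 / $68/unit) = ceil(1269.56) = 1270 units

1270 units


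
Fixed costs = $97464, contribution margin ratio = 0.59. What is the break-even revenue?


Formula: BER = Fixed Costs / Contribution Margin Ratio
BER = $97464 / 0.59
BER = $165193.22 (to the nearest cent)

$165193.22


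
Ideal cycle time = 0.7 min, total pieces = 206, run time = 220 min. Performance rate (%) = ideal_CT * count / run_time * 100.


Formula: Performance = (Ideal CT * Total Count) / Run Time * 100
Ideal output time = 0.7 * 206 = 144.2 min
Performance = 144.2 / 220 * 100 = 65.5%

65.5%


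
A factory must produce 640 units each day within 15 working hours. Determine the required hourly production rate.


Formula: Production Rate = Daily Demand / Available Hours
Rate = 640 units/day / 15 hours/day
Rate = 42.7 units/hour

42.7 units/hour


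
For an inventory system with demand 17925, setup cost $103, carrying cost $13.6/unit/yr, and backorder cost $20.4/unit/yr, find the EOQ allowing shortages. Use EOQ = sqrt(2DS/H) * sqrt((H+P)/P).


Formula: EOQ* = sqrt(2DS/H) * sqrt((H+P)/P)
Base EOQ = sqrt(2*17925*103/13.6) = 521.07 units
Correction = sqrt((13.6+20.4)/20.4) = 1.29099
EOQ* = 521.07 * 1.29099 = 672.7 units

672.7 units


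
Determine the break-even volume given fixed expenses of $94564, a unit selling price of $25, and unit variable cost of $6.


Formula: BEQ = Fixed Costs / (Price - Variable Cost)
Contribution margin = $25 - $6 = $19/unit
BEQ = ceil($94564 / $19/unit) = ceil(4977.05) = 4978 units

4978 units


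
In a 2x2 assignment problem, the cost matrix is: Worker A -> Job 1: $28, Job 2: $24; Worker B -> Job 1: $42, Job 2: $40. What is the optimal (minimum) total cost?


Option 1: A->1 + B->2 = $28 + $40 = $68
Option 2: A->2 + B->1 = $24 + $42 = $66
Min cost = min($68, $66) = $66

$66


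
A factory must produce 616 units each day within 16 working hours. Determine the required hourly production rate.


Formula: Production Rate = Daily Demand / Available Hours
Rate = 616 units/day / 16 hours/day
Rate = 38.5 units/hour

38.5 units/hour


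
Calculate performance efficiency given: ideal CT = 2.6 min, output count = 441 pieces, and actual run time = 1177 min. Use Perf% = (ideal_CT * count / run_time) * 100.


Formula: Performance = (Ideal CT * Total Count) / Run Time * 100
Ideal output time = 2.6 * 441 = 1146.6 min
Performance = 1146.6 / 1177 * 100 = 97.4%

97.4%


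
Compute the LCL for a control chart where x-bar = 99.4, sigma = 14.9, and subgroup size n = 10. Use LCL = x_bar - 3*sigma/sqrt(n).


LCL = 99.4 - 3 * 14.9 / sqrt(10)

85.26


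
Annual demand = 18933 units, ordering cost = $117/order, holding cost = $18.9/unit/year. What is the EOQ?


Formula: EOQ = sqrt(2 * D * S / H)
Numerator: 2 * 18933 * 117 = 4430322
2DS/H = 4430322 / 18.9 = 234408.6
EOQ = sqrt(234408.6) = 484.2 units

484.2 units


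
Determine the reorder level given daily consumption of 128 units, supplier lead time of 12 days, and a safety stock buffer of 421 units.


Formula: ROP = (Daily Demand * Lead Time) + Safety Stock
Demand during lead time = 128 * 12 = 1536 units
ROP = 1536 + 421 = 1957 units

1957 units


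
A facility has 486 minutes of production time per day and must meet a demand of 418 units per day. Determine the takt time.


Formula: Takt Time = Available Production Time / Customer Demand
Takt = 486 min/day / 418 units/day
Takt = 1.16 min/unit

1.16 min/unit


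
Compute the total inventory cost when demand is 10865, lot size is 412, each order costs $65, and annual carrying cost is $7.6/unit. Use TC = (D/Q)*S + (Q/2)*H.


TC = 10865/412 * 65 + 412/2 * 7.6

$3279.74


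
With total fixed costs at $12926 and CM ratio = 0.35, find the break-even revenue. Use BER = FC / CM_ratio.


Formula: BER = Fixed Costs / Contribution Margin Ratio
BER = $12926 / 0.35
BER = $36931.43 (to the nearest cent)

$36931.43


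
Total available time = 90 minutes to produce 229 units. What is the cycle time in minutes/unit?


Formula: CT = Available Time / Number of Units
CT = 90 min / 229 units
CT = 0.39 min/unit

0.39 min/unit


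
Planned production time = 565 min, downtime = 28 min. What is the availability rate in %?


Formula: Availability = (Planned Time - Downtime) / Planned Time * 100
Uptime = 565 - 28 = 537 min
Availability = 537 / 565 * 100 = 95.0%

95.0%


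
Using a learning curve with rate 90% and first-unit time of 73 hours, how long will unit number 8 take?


Formula: T_n = T_1 * (learning_rate)^(log2(n)) where learning_rate = rate/100
Doublings = log2(8) = 3
T_n = 73 * 0.9^3
T_n = 73 * 0.729 = 53.2 hours

53.2 hours


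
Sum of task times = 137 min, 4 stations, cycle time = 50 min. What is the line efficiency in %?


Formula: Efficiency = Sum of Task Times / (N_stations * CT) * 100
Total station capacity = 4 stations * 50 min = 200 min
Efficiency = 137 / 200 * 100 = 68.5%

68.5%


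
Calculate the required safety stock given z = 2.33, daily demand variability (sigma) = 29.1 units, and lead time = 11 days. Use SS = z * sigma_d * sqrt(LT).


Formula: SS = z * sigma_d * sqrt(LT)
sqrt(LT) = sqrt(11) = 3.3166
SS = 2.33 * 29.1 * 3.3166
SS = 224.9 units

224.9 units


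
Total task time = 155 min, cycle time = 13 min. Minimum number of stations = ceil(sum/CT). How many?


Formula: N_min = ceil(Sum of Task Times / Cycle Time)
N_min = ceil(155 min / 13 min) = ceil(11.9231)
N_min = 12 stations

12


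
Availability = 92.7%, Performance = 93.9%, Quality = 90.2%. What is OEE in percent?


Formula: OEE = Availability * Performance * Quality / 10000
A * P = 92.7% * 93.9% / 100 = 87.05%
OEE = 87.05% * 90.2% / 100 = 78.5%

78.5%


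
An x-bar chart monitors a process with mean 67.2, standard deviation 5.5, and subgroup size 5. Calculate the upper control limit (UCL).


UCL = 67.2 + 3 * 5.5 / sqrt(5)

74.58


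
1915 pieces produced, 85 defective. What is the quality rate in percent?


Formula: Quality Rate = Good Pieces / Total Pieces * 100
Good pieces = 1915 - 85 = 1830
QR = 1830 / 1915 * 100 = 95.6%

95.6%


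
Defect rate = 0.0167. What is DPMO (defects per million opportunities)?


DPMO = defect_rate * 1000000 = 0.0167 * 1000000

16700


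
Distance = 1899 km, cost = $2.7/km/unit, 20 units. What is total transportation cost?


TC = dist * cost * units = 1899 * 2.7 * 20 = $102546.00

$102546.00


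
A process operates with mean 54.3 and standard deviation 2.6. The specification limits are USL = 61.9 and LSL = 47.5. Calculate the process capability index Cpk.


Cpu = (61.9 - 54.3) / (3 * 2.6) = 0.97
Cpl = (54.3 - 47.5) / (3 * 2.6) = 0.87
Cpk = min(0.97, 0.87) = 0.87

0.87


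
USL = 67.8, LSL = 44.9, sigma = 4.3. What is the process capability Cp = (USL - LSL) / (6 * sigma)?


Cp = (67.8 - 44.9) / (6 * 4.3)

0.89


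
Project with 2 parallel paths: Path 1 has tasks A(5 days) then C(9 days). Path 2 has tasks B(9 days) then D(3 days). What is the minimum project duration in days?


Path 1 = 5 + 9 = 14 days
Path 2 = 9 + 3 = 12 days
Duration = max(14, 12) = 14 days

14 days


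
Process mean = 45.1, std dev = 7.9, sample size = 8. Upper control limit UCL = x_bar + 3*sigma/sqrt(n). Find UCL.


UCL = 45.1 + 3 * 7.9 / sqrt(8)

53.48


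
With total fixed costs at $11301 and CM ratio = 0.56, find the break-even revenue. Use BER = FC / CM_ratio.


Formula: BER = Fixed Costs / Contribution Margin Ratio
BER = $11301 / 0.56
BER = $20180.36 (to the nearest cent)

$20180.36


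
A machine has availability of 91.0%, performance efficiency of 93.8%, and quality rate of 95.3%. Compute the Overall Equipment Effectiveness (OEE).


Formula: OEE = Availability * Performance * Quality / 10000
A * P = 91.0% * 93.8% / 100 = 85.36%
OEE = 85.36% * 95.3% / 100 = 81.3%

81.3%


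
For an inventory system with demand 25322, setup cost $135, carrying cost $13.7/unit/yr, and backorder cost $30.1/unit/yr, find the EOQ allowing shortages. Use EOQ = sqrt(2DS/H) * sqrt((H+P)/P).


Formula: EOQ* = sqrt(2DS/H) * sqrt((H+P)/P)
Base EOQ = sqrt(2*25322*135/13.7) = 706.43 units
Correction = sqrt((13.7+30.1)/30.1) = 1.2063
EOQ* = 706.43 * 1.2063 = 852.2 units

852.2 units


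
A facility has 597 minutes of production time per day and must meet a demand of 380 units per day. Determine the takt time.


Formula: Takt Time = Available Production Time / Customer Demand
Takt = 597 min/day / 380 units/day
Takt = 1.57 min/unit

1.57 min/unit


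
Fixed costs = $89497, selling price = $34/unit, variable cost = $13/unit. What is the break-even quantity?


Formula: BEQ = Fixed Costs / (Price - Variable Cost)
Contribution margin = $34 - $13 = $21/unit
BEQ = ceil($89497 / $21/unit) = ceil(4261.76) = 4262 units

4262 units


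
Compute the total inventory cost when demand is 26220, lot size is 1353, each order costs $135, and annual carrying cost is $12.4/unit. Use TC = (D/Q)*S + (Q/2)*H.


TC = 26220/1353 * 135 + 1353/2 * 12.4

$11004.79


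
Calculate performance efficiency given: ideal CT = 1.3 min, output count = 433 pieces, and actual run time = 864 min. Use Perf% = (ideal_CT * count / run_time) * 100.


Formula: Performance = (Ideal CT * Total Count) / Run Time * 100
Ideal output time = 1.3 * 433 = 562.9 min
Performance = 562.9 / 864 * 100 = 65.2%

65.2%


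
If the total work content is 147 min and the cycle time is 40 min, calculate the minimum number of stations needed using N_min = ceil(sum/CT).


Formula: N_min = ceil(Sum of Task Times / Cycle Time)
N_min = ceil(147 min / 40 min) = ceil(3.675)
N_min = 4 stations

4


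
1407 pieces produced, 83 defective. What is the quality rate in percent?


Formula: Quality Rate = Good Pieces / Total Pieces * 100
Good pieces = 1407 - 83 = 1324
QR = 1324 / 1407 * 100 = 94.1%

94.1%


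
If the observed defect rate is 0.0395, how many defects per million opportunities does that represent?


DPMO = defect_rate * 1000000 = 0.0395 * 1000000

39500


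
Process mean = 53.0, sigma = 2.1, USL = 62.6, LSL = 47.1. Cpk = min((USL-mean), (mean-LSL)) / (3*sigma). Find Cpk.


Cpu = (62.6 - 53.0) / (3 * 2.1) = 1.52
Cpl = (53.0 - 47.1) / (3 * 2.1) = 0.94
Cpk = min(1.52, 0.94) = 0.94

0.94


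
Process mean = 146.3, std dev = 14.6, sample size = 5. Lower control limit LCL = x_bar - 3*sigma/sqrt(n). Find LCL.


LCL = 146.3 - 3 * 14.6 / sqrt(5)

126.71


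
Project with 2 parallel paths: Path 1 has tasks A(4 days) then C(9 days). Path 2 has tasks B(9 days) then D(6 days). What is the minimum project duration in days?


Path 1 = 4 + 9 = 13 days
Path 2 = 9 + 6 = 15 days
Duration = max(13, 15) = 15 days

15 days


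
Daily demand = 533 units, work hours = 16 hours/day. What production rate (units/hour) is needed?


Formula: Production Rate = Daily Demand / Available Hours
Rate = 533 units/day / 16 hours/day
Rate = 33.3 units/hour

33.3 units/hour


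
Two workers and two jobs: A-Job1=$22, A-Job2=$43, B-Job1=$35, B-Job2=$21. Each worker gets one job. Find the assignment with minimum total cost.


Option 1: A->1 + B->2 = $22 + $21 = $43
Option 2: A->2 + B->1 = $43 + $35 = $78
Min cost = min($43, $78) = $43

$43


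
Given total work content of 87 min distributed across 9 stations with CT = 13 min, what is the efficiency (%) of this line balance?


Formula: Efficiency = Sum of Task Times / (N_stations * CT) * 100
Total station capacity = 9 stations * 13 min = 117 min
Efficiency = 87 / 117 * 100 = 74.4%

74.4%


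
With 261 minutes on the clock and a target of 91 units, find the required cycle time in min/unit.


Formula: CT = Available Time / Number of Units
CT = 261 min / 91 units
CT = 2.87 min/unit

2.87 min/unit


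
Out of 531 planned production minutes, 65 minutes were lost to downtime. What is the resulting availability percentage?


Formula: Availability = (Planned Time - Downtime) / Planned Time * 100
Uptime = 531 - 65 = 466 min
Availability = 466 / 531 * 100 = 87.8%

87.8%


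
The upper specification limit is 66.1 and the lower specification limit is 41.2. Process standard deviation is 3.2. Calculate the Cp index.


Cp = (66.1 - 41.2) / (6 * 3.2)

1.3


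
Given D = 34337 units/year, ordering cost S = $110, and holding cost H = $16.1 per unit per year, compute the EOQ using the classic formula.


Formula: EOQ = sqrt(2 * D * S / H)
Numerator: 2 * 34337 * 110 = 7554140
2DS/H = 7554140 / 16.1 = 469201.2
EOQ = sqrt(469201.2) = 685.0 units

685.0 units


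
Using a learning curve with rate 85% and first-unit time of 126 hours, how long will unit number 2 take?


Formula: T_n = T_1 * (learning_rate)^(log2(n)) where learning_rate = rate/100
Doublings = log2(2) = 1
T_n = 126 * 0.85^1
T_n = 126 * 0.85 = 107.1 hours

107.1 hours


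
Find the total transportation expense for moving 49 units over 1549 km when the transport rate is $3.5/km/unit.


TC = dist * cost * units = 1549 * 3.5 * 49 = $265653.50

$265653.50


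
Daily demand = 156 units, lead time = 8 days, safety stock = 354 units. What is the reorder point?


Formula: ROP = (Daily Demand * Lead Time) + Safety Stock
Demand during lead time = 156 * 8 = 1248 units
ROP = 1248 + 354 = 1602 units

1602 units


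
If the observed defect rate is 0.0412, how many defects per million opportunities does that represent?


DPMO = defect_rate * 1000000 = 0.0412 * 1000000

41200


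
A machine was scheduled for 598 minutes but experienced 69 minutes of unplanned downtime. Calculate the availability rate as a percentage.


Formula: Availability = (Planned Time - Downtime) / Planned Time * 100
Uptime = 598 - 69 = 529 min
Availability = 529 / 598 * 100 = 88.5%

88.5%


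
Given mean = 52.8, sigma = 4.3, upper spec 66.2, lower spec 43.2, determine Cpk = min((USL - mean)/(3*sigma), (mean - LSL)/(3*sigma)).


Cpu = (66.2 - 52.8) / (3 * 4.3) = 1.04
Cpl = (52.8 - 43.2) / (3 * 4.3) = 0.74
Cpk = min(1.04, 0.74) = 0.74

0.74


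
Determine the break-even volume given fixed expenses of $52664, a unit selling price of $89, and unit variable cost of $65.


Formula: BEQ = Fixed Costs / (Price - Variable Cost)
Contribution margin = $89 - $65 = $24/unit
BEQ = ceil($52664 / $24/unit) = ceil(2194.33) = 2195 units

2195 units


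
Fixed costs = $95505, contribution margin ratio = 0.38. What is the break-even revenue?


Formula: BER = Fixed Costs / Contribution Margin Ratio
BER = $95505 / 0.38
BER = $251328.95 (to the nearest cent)

$251328.95


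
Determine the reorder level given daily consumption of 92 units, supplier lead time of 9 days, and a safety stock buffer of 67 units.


Formula: ROP = (Daily Demand * Lead Time) + Safety Stock
Demand during lead time = 92 * 9 = 828 units
ROP = 828 + 67 = 895 units

895 units


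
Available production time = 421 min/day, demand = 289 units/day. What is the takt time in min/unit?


Formula: Takt Time = Available Production Time / Customer Demand
Takt = 421 min/day / 289 units/day
Takt = 1.46 min/unit

1.46 min/unit


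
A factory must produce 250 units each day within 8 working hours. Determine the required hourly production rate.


Formula: Production Rate = Daily Demand / Available Hours
Rate = 250 units/day / 8 hours/day
Rate = 31.3 units/hour

31.3 units/hour


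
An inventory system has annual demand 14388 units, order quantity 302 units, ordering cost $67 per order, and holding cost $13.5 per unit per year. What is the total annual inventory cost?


TC = 14388/302 * 67 + 302/2 * 13.5

$5230.54
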